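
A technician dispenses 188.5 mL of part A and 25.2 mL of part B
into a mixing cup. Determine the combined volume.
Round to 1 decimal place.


Combined volume = 188.5 + 25.2
= 213.7 mL

213.7


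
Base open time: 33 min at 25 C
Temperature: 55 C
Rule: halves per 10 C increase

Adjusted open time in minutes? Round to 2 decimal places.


Acceleration = 2^((55-25)/10) = 8.0000
Open time = 33 / 8.0000 = 4.13 min

4.13


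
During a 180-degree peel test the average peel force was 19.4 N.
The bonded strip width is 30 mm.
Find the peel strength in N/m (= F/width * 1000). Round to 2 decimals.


Peel strength = F/width * 1000
= 19.4 / 30 * 1000
= 646.67 N/m

646.67


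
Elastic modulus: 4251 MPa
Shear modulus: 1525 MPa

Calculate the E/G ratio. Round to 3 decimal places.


E / G = 4251 / 1525 = 2.788

2.788


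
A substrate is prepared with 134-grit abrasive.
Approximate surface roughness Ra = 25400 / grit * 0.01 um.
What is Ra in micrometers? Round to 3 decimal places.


Ra = 25400 / 134 * 0.01 = 1.896 um

1.896


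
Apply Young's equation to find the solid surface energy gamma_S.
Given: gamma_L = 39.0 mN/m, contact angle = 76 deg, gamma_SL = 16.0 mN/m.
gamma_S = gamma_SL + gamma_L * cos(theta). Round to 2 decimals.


theta_rad = 76 * pi/180 = 1.326450
gamma_S = 16.0 + 39.0 * cos(1.326450)
= 25.43 mN/m

25.43


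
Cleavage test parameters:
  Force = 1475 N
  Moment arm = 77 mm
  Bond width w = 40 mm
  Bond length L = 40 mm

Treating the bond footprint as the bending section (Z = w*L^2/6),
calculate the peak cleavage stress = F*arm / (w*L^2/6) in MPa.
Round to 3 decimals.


M = 1475 * 77 = 113575 N*mm
Z = 40 * 40^2 / 6 = 64000 / 6 mm^3
sigma = M / Z = 6 * 113575 / 64000 = 681450 / 64000
= 10.648 MPa

10.648


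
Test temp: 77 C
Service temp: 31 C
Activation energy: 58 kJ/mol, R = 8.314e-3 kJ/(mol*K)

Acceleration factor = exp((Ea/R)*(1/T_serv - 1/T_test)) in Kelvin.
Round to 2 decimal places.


AF = exp((58/0.008314)*(1/304.15 - 1/350.15))
= 20.35

20.35


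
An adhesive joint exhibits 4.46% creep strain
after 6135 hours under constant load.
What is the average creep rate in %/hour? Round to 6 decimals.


Creep rate = strain / time
= 4.46 / 6135
= 0.000727 %/h

0.000727


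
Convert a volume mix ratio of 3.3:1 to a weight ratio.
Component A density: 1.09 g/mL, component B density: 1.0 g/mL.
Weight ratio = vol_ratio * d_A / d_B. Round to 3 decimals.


= 3.3 * 1.09 / 1.0 = 3.597

3.597


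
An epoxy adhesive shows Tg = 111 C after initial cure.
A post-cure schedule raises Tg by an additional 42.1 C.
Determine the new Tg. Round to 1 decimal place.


New Tg = 111 + 42.1
= 153.1 C

153.1


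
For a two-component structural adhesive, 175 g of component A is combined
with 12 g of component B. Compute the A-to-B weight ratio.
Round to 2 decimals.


Weight ratio A:B = 175 / 12
= 14.58

14.58


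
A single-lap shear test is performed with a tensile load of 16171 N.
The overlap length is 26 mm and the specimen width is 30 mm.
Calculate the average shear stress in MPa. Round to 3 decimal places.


Shear stress = F / (overlap * width)
= 16171 / (26 * 30)
= 16171 / 780
= 20.732 MPa

20.732


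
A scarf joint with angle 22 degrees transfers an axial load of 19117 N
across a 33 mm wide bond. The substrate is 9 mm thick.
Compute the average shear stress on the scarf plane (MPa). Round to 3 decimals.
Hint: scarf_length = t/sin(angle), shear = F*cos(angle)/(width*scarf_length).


scarf_length = 9 / sin(22 deg) = 24.0252 mm
cos(22 deg) = 0.927184
shear stress = 19117 * 0.927184 / (33 * 24.0252)
= 22.357 MPa

22.357


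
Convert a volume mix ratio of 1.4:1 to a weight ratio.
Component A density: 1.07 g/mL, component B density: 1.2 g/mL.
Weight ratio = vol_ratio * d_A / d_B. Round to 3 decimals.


= 1.4 * 1.07 / 1.2 = 1.248

1.248


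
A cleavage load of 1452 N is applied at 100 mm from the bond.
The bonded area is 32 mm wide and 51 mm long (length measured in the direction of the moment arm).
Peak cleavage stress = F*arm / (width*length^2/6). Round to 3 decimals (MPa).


Moment = 1452 * 100 = 145200 N*mm
Section modulus = 32 * 2601 / 6 = 83232 / 6 mm^3
Stress = 145200 / (83232 / 6) = 871200 / 83232
= 10.467 MPa

10.467


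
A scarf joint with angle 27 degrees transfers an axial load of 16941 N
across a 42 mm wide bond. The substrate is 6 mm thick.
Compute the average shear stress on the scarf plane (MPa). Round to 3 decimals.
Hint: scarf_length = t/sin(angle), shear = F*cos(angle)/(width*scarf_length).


scarf_length = 6 / sin(27 deg) = 13.2161 mm
cos(27 deg) = 0.891007
shear stress = 16941 * 0.891007 / (42 * 13.2161)
= 27.194 MPa

27.194


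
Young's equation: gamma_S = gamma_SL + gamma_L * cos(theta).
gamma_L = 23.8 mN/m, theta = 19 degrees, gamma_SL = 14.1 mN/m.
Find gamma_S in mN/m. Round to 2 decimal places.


cos(19 deg) = 0.945519
gamma_S = 14.1 + 23.8 * 0.945519
= 36.60 mN/m

36.60


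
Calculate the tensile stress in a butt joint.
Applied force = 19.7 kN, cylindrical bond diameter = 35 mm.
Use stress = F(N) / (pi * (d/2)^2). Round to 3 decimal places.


A = pi * 17.5^2 = 962.1128 mm^2
sigma = 19700.0 / 962.1128 = 20.476 MPa

20.476


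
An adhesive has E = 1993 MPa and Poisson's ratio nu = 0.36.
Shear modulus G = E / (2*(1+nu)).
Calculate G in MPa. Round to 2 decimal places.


G = 1993 / (2*(1+0.36))
= 1993 / 2.72
= 732.72 MPa

732.72


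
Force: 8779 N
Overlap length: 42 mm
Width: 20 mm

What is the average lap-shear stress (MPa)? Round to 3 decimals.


Average shear stress = F / (overlap * width)
= 8779 / (42 * 20)
= 10.451 MPa

10.451


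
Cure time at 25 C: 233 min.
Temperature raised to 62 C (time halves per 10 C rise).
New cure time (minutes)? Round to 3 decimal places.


Acceleration factor = 2^(37/10) = 12.9960
New time = 233 / 12.9960 = 17.929 min

17.929


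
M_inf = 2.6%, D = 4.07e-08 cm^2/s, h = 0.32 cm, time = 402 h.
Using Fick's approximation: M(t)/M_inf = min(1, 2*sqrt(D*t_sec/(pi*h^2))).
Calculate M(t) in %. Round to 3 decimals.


t = 1447200 s
ratio = min(1, 2*sqrt(4.07e-08*1447200/(pi*0.1024)))
= 0.855789
M(t) = 2.6 * 0.855789 = 2.225%

2.225


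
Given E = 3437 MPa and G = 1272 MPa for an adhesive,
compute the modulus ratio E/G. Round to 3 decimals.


E/G ratio = 3437 / 1272 = 2.702

2.702


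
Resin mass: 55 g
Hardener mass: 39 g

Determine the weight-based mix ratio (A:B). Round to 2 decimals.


Ratio = 55 / 39 = 1.41

1.41


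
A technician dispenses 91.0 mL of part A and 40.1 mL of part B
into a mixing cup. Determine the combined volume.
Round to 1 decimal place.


Combined volume = 91.0 + 40.1
= 131.1 mL

131.1


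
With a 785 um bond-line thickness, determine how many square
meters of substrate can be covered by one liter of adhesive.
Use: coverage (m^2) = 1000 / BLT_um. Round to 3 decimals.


Coverage = 1000 / 785 = 1.274 m^2

1.274


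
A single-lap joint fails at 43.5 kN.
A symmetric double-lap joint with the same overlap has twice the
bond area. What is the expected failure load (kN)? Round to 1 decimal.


Double-lap load = 2 * 43.5 = 87.0 kN

87.0


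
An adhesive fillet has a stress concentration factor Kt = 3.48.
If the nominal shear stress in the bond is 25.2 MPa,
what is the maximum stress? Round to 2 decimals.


Max stress = 25.2 * 3.48 = 87.70 MPa

87.70


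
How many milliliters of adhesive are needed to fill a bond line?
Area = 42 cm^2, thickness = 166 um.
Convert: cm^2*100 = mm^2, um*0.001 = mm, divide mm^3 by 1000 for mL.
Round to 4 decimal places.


= (42 * 100) * (166 * 0.001) / 1000
= 0.6972 mL

0.6972


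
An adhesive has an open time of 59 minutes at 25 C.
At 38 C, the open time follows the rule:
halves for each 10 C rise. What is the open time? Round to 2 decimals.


Factor = 2^((38-25)/10) = 2.4623
Open time = 59 / 2.4623 = 23.96 min

23.96


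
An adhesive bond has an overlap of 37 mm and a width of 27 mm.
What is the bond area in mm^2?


Bond area = overlap * width
= 37 * 27
= 999 mm^2

999


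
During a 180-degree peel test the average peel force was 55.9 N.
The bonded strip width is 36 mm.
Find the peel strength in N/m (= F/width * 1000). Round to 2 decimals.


Peel strength = F/width * 1000
= 55.9 / 36 * 1000
= 1552.78 N/m

1552.78


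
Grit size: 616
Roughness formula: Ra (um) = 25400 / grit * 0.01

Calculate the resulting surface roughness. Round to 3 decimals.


Ra = 25400 / 616 * 0.01
= 0.412 um

0.412


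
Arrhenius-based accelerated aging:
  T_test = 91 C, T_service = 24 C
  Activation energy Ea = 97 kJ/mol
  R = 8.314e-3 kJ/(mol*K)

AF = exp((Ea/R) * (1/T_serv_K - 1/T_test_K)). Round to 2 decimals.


T_test_K = 364.15, T_serv_K = 297.15
AF = exp((97/8.314e-3) * (1/297.15 - 1/364.15))
= 1372.03

1372.03


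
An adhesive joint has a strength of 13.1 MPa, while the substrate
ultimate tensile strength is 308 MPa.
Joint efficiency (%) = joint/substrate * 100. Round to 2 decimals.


Efficiency = 13.1 / 308 * 100
= 4.25%

4.25


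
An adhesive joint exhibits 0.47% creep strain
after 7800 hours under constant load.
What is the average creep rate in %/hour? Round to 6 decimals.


Creep rate = strain / time
= 0.47 / 7800
= 0.000060 %/h

0.000060


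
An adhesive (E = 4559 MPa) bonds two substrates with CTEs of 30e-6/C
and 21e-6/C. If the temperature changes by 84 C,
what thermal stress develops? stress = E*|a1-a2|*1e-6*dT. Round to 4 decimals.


Stress = 4559 * |30 - 21| * 1e-6 * 84
= 3.4466 MPa

3.4466


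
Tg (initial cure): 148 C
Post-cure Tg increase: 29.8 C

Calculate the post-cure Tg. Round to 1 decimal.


Post-cure Tg = 148 + 29.8 = 177.8 C

177.8


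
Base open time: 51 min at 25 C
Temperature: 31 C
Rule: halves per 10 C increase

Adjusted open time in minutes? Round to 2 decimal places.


Acceleration = 2^((31-25)/10) = 1.5157
Open time = 51 / 1.5157 = 33.65 min

33.65


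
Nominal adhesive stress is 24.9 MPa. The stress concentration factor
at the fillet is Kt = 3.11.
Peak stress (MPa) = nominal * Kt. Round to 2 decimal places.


Peak = 24.9 * 3.11 = 77.44 MPa

77.44


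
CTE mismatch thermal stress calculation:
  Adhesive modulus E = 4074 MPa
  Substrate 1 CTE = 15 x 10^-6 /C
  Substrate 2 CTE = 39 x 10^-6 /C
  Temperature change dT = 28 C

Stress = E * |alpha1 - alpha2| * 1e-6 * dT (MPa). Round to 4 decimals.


delta_alpha = |15 - 39| = 24 x 10^-6/C
Stress = 4074 * 24e-6 * 28
= 2.7377 MPa

2.7377


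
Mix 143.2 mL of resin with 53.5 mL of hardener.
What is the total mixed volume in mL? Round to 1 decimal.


Total = 143.2 + 53.5 = 196.7 mL

196.7


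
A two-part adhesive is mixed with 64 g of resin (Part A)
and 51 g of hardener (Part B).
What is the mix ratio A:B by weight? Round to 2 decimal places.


Mix ratio = mass_A / mass_B
= 64 / 51
= 1.25

1.25


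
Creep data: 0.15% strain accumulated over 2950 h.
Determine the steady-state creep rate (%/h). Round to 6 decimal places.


Rate = 0.15 / 2950 = 0.000051 %/h

0.000051


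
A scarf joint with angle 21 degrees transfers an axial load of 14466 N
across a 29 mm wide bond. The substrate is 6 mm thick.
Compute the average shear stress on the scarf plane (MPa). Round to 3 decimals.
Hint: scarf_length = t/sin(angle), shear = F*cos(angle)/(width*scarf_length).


scarf_length = 6 / sin(21 deg) = 16.7426 mm
cos(21 deg) = 0.933580
shear stress = 14466 * 0.933580 / (29 * 16.7426)
= 27.815 MPa

27.815


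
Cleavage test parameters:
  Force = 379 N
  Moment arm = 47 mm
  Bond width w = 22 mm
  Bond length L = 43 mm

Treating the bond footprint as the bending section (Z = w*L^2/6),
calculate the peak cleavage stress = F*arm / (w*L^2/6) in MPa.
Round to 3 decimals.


M = 379 * 47 = 17813 N*mm
Z = 22 * 43^2 / 6 = 40678 / 6 mm^3
sigma = M / Z = 6 * 17813 / 40678 = 106878 / 40678
= 2.627 MPa

2.627


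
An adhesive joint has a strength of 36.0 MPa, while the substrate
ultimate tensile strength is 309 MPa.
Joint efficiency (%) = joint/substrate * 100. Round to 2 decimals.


Efficiency = 36.0 / 309 * 100
= 11.65%

11.65


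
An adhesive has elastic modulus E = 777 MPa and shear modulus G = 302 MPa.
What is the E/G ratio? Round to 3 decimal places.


E/G = 777 / 302 = 2.573

2.573


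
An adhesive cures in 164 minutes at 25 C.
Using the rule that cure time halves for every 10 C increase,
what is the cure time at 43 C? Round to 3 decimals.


Factor = 2^((43 - 25) / 10) = 3.4822
Cure time = 164 / 3.4822
= 47.097 minutes

47.097


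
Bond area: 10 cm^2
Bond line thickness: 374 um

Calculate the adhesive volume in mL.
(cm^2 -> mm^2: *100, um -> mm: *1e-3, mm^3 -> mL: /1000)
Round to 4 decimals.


V = 10*100 * 374*1e-3 / 1000
= 0.3740 mL

0.3740


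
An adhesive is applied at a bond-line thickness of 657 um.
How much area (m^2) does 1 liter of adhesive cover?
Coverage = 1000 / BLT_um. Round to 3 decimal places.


Coverage = 1000 / 657 = 1.522 m^2

1.522


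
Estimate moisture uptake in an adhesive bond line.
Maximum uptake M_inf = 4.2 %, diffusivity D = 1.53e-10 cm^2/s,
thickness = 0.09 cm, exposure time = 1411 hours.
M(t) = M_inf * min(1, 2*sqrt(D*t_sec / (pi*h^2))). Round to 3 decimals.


Convert time: 1411 h = 5079600 s
ratio = min(1, 2*sqrt(1.53e-10*5079600/(pi*0.09^2)))
= 0.349521
M(t) = 4.2 * 0.349521 = 1.468%

1.468


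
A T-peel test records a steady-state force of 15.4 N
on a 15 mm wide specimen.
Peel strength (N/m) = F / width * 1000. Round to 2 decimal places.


Peel strength = 15.4 / 15 * 1000
= 1026.67 N/m

1026.67


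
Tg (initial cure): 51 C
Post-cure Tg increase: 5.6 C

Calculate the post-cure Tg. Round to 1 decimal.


Post-cure Tg = 51 + 5.6 = 56.6 C

56.6


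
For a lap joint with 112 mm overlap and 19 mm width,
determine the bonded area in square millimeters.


Area = 112 * 19 = 2128 mm^2

2128


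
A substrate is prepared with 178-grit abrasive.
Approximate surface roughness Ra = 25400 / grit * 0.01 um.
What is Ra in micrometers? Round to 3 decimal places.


Ra = 25400 / 178 * 0.01 = 1.427 um

1.427


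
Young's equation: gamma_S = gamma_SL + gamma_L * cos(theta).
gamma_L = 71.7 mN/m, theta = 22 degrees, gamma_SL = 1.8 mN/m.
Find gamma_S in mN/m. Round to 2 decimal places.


cos(22 deg) = 0.927184
gamma_S = 1.8 + 71.7 * 0.927184
= 68.28 mN/m

68.28


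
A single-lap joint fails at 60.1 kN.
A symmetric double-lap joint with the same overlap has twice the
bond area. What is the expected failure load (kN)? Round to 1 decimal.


Double-lap load = 2 * 60.1 = 120.2 kN

120.2


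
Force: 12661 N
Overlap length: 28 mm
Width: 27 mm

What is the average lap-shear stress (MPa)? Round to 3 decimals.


Average shear stress = F / (overlap * width)
= 12661 / (28 * 27)
= 16.747 MPa

16.747


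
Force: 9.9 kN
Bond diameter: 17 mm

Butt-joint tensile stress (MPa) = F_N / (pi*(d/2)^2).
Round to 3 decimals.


F_N = 9.9 * 1000 = 9900.0 N
A = pi*(8.5)^2 = 226.9801 mm^2
stress = 9900.0 / 226.9801 = 43.616 MPa

43.616


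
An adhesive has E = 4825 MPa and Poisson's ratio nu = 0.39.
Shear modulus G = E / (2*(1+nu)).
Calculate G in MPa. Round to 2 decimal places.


G = 4825 / (2*(1+0.39))
= 4825 / 2.78
= 1735.61 MPa

1735.61


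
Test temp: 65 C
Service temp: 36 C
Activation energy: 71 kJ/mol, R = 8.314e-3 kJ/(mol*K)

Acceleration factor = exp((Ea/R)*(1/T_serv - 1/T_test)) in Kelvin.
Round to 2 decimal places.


AF = exp((71/0.008314)*(1/309.15 - 1/338.15))
= 10.69

10.69


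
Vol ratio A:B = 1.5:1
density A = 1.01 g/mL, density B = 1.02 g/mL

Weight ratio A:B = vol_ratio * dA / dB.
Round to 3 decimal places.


Weight ratio = 1.5 * 1.01 / 1.02
= 1.485

1.485


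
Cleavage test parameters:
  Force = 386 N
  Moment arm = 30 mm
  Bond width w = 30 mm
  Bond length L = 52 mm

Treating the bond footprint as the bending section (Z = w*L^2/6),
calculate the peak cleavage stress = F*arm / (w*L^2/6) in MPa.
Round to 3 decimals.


M = 386 * 30 = 11580 N*mm
Z = 30 * 52^2 / 6 = 81120 / 6 mm^3
sigma = M / Z = 6 * 11580 / 81120 = 69480 / 81120
= 0.857 MPa

0.857


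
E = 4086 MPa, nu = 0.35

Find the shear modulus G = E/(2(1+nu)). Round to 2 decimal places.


G = 4086 / (2 * 1.35)
= 1513.33 MPa

1513.33


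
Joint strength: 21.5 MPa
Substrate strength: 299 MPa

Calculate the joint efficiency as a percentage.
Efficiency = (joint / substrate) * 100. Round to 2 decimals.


Efficiency = (21.5 / 299) * 100 = 7.19%

7.19


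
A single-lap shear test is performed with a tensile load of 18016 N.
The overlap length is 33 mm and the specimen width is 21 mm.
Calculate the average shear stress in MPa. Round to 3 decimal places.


Shear stress = F / (overlap * width)
= 18016 / (33 * 21)
= 18016 / 693
= 25.997 MPa

25.997


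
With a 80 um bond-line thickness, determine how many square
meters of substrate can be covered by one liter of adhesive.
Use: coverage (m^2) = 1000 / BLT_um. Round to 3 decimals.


Coverage = 1000 / 80 = 12.500 m^2

12.500


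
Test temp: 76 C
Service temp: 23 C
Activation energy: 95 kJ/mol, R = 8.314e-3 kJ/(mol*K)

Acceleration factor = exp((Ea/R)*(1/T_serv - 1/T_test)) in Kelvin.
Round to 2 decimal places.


AF = exp((95/0.008314)*(1/296.15 - 1/349.15))
= 349.63

349.63


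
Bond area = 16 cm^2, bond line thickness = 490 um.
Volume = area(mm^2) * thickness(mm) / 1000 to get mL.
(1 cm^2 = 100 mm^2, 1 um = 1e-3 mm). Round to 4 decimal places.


area_mm2 = 16 * 100 = 1600
blt_mm = 490 * 1e-3 = 0.49
vol_mm3 = 1600 * 0.49 = 784.0
vol_mL = 784.0 / 1000 = 0.7840 mL

0.7840


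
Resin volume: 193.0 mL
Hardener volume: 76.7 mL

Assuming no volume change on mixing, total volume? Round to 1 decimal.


V_total = 193.0 + 76.7 = 269.7 mL

269.7


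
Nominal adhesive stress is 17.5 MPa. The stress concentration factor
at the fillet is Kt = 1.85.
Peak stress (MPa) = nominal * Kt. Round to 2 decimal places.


Peak = 17.5 * 1.85 = 32.38 MPa

32.38


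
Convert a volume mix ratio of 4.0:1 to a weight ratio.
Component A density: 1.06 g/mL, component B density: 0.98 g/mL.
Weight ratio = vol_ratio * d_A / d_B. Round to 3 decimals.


= 4.0 * 1.06 / 0.98 = 4.327

4.327


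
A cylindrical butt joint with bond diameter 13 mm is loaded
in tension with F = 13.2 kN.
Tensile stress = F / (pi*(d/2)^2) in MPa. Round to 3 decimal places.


Area = pi * (13/2)^2 = 132.7323 mm^2
Stress = 13.2*1000 / 132.7323
= 99.448 MPa

99.448


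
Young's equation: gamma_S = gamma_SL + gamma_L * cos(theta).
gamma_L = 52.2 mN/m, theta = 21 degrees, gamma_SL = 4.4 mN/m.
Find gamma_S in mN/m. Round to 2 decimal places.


cos(21 deg) = 0.933580
gamma_S = 4.4 + 52.2 * 0.933580
= 53.13 mN/m

53.13


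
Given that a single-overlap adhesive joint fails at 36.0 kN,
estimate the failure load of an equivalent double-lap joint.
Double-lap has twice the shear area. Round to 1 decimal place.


Double-lap factor = 2
Expected load = 36.0 * 2 = 72.0 kN

72.0


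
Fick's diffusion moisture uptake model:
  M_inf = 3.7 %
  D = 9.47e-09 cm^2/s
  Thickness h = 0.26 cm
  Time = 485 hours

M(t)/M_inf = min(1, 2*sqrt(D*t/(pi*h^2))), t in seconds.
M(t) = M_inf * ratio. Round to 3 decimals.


t_sec = 485 * 3600 = 1746000
ratio = 2*sqrt(9.47e-09*1746000/(pi*0.26^2))
= min(1, 0.558057)
= 0.558057
M(t) = 3.7 * 0.558057 = 2.065 %

2.065


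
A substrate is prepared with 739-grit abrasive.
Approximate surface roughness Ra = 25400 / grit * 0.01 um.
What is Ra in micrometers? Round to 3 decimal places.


Ra = 25400 / 739 * 0.01 = 0.344 um

0.344


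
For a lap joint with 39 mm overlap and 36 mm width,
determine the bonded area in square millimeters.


Area = 39 * 36 = 1404 mm^2

1404


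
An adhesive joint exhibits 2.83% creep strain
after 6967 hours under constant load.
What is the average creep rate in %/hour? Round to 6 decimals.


Creep rate = strain / time
= 2.83 / 6967
= 0.000406 %/h

0.000406


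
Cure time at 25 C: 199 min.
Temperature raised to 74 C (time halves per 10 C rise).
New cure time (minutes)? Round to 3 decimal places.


Acceleration factor = 2^(49/10) = 29.8571
New time = 199 / 29.8571 = 6.665 min

6.665


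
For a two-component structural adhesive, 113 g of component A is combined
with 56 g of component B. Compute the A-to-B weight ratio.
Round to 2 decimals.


Weight ratio A:B = 113 / 56
= 2.02

2.02


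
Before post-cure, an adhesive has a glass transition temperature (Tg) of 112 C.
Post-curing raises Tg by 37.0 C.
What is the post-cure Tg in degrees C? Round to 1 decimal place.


Tg_post = Tg_base + delta_Tg
= 112 + 37.0
= 149.0 C

149.0


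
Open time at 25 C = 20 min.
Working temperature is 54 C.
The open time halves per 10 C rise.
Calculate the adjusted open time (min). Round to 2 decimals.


factor = 2^((54 - 25) / 10) = 7.4643
ot = 20 / 7.4643 = 2.68 min

2.68


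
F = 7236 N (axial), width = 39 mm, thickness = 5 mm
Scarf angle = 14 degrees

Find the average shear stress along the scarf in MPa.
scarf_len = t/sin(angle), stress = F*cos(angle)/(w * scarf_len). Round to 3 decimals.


scarf_len = 5/sin(14 deg) = 20.6678
cos(14 deg) = 0.970296
stress = 7236*0.970296/(39*20.6678) = 8.711 MPa

8.711


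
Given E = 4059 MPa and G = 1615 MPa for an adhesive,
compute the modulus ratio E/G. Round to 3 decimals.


E/G ratio = 4059 / 1615 = 2.513

2.513


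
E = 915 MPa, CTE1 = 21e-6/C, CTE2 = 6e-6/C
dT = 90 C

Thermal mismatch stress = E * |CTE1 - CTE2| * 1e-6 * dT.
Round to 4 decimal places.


= 915 * 15e-6 * 90
= 1.2353 MPa

1.2353


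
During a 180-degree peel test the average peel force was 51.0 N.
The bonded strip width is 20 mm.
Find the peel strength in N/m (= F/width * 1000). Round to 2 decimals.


Peel strength = F/width * 1000
= 51.0 / 20 * 1000
= 2550.00 N/m

2550.00


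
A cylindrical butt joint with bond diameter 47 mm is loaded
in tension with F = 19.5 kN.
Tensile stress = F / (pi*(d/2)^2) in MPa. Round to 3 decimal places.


Area = pi * (47/2)^2 = 1734.9445 mm^2
Stress = 19.5*1000 / 1734.9445
= 11.240 MPa

11.240


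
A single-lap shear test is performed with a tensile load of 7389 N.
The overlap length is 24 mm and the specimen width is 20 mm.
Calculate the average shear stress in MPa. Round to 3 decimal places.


Shear stress = F / (overlap * width)
= 7389 / (24 * 20)
= 7389 / 480
= 15.394 MPa

15.394


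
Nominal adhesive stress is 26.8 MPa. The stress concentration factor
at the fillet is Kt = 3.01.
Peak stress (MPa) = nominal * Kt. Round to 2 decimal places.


Peak = 26.8 * 3.01 = 80.67 MPa

80.67


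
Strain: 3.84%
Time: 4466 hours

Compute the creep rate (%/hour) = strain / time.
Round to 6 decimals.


Creep rate = 3.84 / 4466
= 0.000860 %/h

0.000860


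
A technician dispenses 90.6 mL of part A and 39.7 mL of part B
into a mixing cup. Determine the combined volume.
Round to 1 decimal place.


Combined volume = 90.6 + 39.7
= 130.3 mL

130.3


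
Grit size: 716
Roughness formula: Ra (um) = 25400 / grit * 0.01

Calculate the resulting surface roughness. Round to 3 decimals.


Ra = 25400 / 716 * 0.01
= 0.355 um

0.355


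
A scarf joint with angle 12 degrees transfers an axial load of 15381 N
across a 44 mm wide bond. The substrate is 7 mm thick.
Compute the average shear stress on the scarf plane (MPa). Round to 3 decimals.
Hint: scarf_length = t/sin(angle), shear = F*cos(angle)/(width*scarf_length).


scarf_length = 7 / sin(12 deg) = 33.6681 mm
cos(12 deg) = 0.978148
shear stress = 15381 * 0.978148 / (44 * 33.6681)
= 10.156 MPa

10.156


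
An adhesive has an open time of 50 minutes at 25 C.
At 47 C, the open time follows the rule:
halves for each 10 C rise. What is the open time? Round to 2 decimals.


Factor = 2^((47-25)/10) = 4.5948
Open time = 50 / 4.5948 = 10.88 min

10.88


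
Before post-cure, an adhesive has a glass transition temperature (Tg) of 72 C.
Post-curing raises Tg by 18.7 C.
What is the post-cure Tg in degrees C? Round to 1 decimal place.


Tg_post = Tg_base + delta_Tg
= 72 + 18.7
= 90.7 C

90.7


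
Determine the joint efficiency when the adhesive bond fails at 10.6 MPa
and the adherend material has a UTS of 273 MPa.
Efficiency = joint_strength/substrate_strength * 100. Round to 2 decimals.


Joint efficiency = 10.6 / 273 * 100
= 3.88%

3.88


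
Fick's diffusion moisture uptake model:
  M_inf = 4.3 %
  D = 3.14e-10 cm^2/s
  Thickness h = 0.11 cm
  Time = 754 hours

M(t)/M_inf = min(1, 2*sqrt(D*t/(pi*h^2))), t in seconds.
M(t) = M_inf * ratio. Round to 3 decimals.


t_sec = 754 * 3600 = 2714400
ratio = 2*sqrt(3.14e-10*2714400/(pi*0.11^2))
= min(1, 0.299477)
= 0.299477
M(t) = 4.3 * 0.299477 = 1.288 %

1.288


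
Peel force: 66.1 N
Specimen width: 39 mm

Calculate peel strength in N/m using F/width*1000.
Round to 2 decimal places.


Peel strength = 66.1 / 39 * 1000 = 1694.87 N/m

1694.87


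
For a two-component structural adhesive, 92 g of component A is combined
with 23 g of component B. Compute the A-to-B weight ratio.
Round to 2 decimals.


Weight ratio A:B = 92 / 23
= 4.00

4.00


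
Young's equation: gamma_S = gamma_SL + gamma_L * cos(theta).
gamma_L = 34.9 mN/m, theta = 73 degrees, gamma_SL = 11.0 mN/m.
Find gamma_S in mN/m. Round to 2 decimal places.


cos(73 deg) = 0.292372
gamma_S = 11.0 + 34.9 * 0.292372
= 21.20 mN/m

21.20


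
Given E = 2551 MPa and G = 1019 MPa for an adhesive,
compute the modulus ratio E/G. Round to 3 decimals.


E/G ratio = 2551 / 1019 = 2.503

2.503


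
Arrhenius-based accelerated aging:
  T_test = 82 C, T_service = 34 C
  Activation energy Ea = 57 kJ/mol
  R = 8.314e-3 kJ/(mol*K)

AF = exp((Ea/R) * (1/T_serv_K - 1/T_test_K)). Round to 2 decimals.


T_test_K = 355.15, T_serv_K = 307.15
AF = exp((57/8.314e-3) * (1/307.15 - 1/355.15))
= 20.43

20.43


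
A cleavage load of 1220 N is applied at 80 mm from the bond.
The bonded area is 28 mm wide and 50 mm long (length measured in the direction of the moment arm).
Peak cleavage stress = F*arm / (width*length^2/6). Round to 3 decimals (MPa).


Moment = 1220 * 80 = 97600 N*mm
Section modulus = 28 * 2500 / 6 = 70000 / 6 mm^3
Stress = 97600 / (70000 / 6) = 585600 / 70000
= 8.366 MPa

8.366


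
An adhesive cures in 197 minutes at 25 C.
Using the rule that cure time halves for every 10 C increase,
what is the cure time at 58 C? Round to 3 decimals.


Factor = 2^((58 - 25) / 10) = 9.8492
Cure time = 197 / 9.8492
= 20.002 minutes

20.002


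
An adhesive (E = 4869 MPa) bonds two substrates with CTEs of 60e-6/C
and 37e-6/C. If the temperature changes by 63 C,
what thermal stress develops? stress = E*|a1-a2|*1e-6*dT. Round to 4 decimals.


Stress = 4869 * |60 - 37| * 1e-6 * 63
= 7.0552 MPa

7.0552


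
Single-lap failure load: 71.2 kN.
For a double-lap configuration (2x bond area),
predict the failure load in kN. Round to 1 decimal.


Failure load = 71.2 * 2 = 142.4 kN

142.4


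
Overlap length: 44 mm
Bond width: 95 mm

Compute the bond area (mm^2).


Bond area = 44 * 95 = 4180 mm^2

4180


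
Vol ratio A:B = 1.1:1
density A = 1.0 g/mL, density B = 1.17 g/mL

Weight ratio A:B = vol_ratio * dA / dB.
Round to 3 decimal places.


Weight ratio = 1.1 * 1.0 / 1.17
= 0.940

0.940


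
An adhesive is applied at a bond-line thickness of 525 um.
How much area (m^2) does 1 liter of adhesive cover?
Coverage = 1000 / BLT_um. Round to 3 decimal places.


Coverage = 1000 / 525 = 1.905 m^2

1.905


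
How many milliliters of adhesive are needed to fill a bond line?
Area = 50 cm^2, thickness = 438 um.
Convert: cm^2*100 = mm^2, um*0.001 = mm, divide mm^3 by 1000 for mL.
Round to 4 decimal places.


= (50 * 100) * (438 * 0.001) / 1000
= 2.1900 mL

2.1900


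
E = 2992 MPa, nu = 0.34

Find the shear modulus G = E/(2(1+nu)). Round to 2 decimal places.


G = 2992 / (2 * 1.34)
= 1116.42 MPa

1116.42


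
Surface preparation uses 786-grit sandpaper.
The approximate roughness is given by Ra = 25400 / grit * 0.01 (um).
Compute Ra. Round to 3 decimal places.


Ra = 25400 / 786 * 0.01
= 254 / 786
= 0.323 um

0.323


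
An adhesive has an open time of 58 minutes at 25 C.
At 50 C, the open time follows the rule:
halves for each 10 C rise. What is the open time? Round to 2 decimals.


Factor = 2^((50-25)/10) = 5.6569
Open time = 58 / 5.6569 = 10.25 min

10.25


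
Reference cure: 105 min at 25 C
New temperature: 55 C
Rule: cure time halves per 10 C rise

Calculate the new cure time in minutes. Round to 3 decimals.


factor = 2^((55-25)/10) = 8.0000
t_new = 105 / 8.0000 = 13.125 min

13.125


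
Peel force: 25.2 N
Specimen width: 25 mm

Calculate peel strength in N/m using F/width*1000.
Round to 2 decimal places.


Peel strength = 25.2 / 25 * 1000 = 1008.00 N/m

1008.00


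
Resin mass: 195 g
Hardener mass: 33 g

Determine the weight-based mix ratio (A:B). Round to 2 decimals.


Ratio = 195 / 33 = 5.91

5.91


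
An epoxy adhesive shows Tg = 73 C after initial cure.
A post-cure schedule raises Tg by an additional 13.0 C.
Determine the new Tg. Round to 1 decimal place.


New Tg = 73 + 13.0
= 86.0 C

86.0


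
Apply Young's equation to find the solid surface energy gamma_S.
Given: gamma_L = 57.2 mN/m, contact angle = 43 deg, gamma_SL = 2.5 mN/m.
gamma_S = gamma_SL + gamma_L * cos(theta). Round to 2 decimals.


theta_rad = 43 * pi/180 = 0.750492
gamma_S = 2.5 + 57.2 * cos(0.750492)
= 44.33 mN/m

44.33


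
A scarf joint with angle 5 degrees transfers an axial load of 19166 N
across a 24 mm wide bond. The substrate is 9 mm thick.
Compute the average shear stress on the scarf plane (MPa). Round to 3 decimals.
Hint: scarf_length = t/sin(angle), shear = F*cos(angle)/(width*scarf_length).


scarf_length = 9 / sin(5 deg) = 103.2634 mm
cos(5 deg) = 0.996195
shear stress = 19166 * 0.996195 / (24 * 103.2634)
= 7.704 MPa

7.704


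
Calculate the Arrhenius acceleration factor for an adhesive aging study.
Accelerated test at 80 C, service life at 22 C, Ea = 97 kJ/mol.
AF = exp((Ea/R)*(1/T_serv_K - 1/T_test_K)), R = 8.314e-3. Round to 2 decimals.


T_test = 353.15 K, T_serv = 295.15 K
Ea/R = 97 / 0.008314 = 11667.07
AF = exp(11667.07 * (1/295.15 - 1/353.15))
= 659.93

659.93


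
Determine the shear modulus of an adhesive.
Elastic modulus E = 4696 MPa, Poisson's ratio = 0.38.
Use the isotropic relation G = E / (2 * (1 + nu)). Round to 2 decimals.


G = 4696 / (2*(1+0.38)) = 4696 / 2.76
= 1701.45 MPa

1701.45


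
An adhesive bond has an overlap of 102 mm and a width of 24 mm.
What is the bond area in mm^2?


Bond area = overlap * width
= 102 * 24
= 2448 mm^2

2448


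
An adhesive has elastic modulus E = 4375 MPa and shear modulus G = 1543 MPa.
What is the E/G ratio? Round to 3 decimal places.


E/G = 4375 / 1543 = 2.835

2.835


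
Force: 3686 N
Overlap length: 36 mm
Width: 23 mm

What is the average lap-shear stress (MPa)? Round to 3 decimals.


Average shear stress = F / (overlap * width)
= 3686 / (36 * 23)
= 4.452 MPa

4.452


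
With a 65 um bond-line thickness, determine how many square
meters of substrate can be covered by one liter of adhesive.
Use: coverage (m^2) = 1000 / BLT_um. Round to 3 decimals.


Coverage = 1000 / 65 = 15.385 m^2

15.385


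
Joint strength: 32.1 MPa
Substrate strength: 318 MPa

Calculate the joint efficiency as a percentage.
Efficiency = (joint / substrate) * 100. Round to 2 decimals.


Efficiency = (32.1 / 318) * 100 = 10.09%

10.09


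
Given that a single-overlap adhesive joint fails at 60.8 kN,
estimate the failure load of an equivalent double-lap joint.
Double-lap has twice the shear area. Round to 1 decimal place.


Double-lap factor = 2
Expected load = 60.8 * 2 = 121.6 kN

121.6


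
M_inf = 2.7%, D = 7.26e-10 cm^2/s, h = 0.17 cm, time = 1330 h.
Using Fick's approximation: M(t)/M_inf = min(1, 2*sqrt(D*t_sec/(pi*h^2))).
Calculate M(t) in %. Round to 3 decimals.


t = 4788000 s
ratio = min(1, 2*sqrt(7.26e-10*4788000/(pi*0.0289)))
= 0.391338
M(t) = 2.7 * 0.391338 = 1.057%

1.057


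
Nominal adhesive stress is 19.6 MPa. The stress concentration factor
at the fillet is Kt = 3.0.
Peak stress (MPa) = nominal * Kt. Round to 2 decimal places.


Peak = 19.6 * 3.0 = 58.80 MPa

58.80


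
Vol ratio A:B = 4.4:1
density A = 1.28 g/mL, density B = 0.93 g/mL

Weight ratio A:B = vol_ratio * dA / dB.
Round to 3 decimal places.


Weight ratio = 4.4 * 1.28 / 0.93
= 6.056

6.056


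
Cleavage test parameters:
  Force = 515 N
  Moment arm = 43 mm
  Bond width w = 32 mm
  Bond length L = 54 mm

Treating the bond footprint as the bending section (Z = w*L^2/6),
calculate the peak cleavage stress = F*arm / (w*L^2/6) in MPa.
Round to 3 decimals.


M = 515 * 43 = 22145 N*mm
Z = 32 * 54^2 / 6 = 93312 / 6 mm^3
sigma = M / Z = 6 * 22145 / 93312 = 132870 / 93312
= 1.424 MPa

1.424


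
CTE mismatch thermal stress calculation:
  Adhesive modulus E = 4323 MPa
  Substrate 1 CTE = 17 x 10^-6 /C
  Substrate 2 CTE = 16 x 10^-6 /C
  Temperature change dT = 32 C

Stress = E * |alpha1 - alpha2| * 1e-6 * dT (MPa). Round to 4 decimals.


delta_alpha = |17 - 16| = 1 x 10^-6/C
Stress = 4323 * 1e-6 * 32
= 0.1383 MPa

0.1383


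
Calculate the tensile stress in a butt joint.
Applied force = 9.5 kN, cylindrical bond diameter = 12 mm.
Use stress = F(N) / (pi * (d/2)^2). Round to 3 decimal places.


A = pi * 6.0^2 = 113.0973 mm^2
sigma = 9500.0 / 113.0973 = 83.998 MPa

83.998


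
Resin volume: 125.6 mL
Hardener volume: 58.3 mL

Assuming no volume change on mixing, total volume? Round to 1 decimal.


V_total = 125.6 + 58.3 = 183.9 mL

183.9


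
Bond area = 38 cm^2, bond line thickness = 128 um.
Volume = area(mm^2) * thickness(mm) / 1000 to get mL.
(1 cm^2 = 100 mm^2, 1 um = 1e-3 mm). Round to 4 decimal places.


area_mm2 = 38 * 100 = 3800
blt_mm = 128 * 1e-3 = 0.128
vol_mm3 = 3800 * 0.128 = 486.4
vol_mL = 486.4 / 1000 = 0.4864 mL

0.4864


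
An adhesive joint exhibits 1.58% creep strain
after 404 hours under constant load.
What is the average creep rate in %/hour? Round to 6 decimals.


Creep rate = strain / time
= 1.58 / 404
= 0.003911 %/h

0.003911


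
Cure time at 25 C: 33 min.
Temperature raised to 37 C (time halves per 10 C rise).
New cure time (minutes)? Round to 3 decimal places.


Acceleration factor = 2^(12/10) = 2.2974
New time = 33 / 2.2974 = 14.364 min

14.364


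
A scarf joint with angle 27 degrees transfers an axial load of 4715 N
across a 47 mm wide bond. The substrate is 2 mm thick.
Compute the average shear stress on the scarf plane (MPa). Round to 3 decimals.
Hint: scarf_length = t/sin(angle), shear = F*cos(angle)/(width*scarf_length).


scarf_length = 2 / sin(27 deg) = 4.4054 mm
cos(27 deg) = 0.891007
shear stress = 4715 * 0.891007 / (47 * 4.4054)
= 20.290 MPa

20.290


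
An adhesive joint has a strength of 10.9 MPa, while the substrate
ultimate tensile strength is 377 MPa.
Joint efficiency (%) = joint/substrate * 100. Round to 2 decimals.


Efficiency = 10.9 / 377 * 100
= 2.89%

2.89


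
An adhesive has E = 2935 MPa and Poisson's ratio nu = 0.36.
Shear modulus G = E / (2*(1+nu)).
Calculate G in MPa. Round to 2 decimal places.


G = 2935 / (2*(1+0.36))
= 2935 / 2.72
= 1079.04 MPa

1079.04


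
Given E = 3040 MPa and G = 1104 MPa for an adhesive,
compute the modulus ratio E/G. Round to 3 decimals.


E/G ratio = 3040 / 1104 = 2.754

2.754


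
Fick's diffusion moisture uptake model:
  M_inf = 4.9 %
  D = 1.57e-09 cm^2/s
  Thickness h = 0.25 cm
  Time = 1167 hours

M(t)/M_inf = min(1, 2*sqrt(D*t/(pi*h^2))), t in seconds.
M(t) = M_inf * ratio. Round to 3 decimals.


t_sec = 1167 * 3600 = 4201200
ratio = 2*sqrt(1.57e-09*4201200/(pi*0.25^2))
= min(1, 0.366565)
= 0.366565
M(t) = 4.9 * 0.366565 = 1.796 %

1.796


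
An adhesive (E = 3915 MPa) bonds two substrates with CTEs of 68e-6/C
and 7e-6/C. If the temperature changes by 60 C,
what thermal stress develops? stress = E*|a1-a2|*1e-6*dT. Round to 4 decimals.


Stress = 3915 * |68 - 7| * 1e-6 * 60
= 14.3289 MPa

14.3289


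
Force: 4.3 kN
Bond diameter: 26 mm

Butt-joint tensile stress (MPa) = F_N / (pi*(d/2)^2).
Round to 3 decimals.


F_N = 4.3 * 1000 = 4300.0 N
A = pi*(13.0)^2 = 530.9292 mm^2
stress = 4300.0 / 530.9292 = 8.099 MPa

8.099


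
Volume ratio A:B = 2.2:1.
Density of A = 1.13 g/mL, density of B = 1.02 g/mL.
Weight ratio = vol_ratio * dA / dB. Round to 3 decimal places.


Wt ratio = 2.2 * 1.13 / 1.02
= 2.437

2.437


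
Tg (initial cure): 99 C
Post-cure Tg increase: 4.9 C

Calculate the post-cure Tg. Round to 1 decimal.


Post-cure Tg = 99 + 4.9 = 103.9 C

103.9


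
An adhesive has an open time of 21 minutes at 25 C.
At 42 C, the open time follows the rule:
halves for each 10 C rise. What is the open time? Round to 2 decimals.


Factor = 2^((42-25)/10) = 3.2490
Open time = 21 / 3.2490 = 6.46 min

6.46


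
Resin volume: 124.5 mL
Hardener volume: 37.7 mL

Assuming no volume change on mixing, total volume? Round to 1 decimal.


V_total = 124.5 + 37.7 = 162.2 mL

162.2


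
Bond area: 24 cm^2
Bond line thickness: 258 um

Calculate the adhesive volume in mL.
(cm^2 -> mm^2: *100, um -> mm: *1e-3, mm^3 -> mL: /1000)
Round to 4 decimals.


V = 24*100 * 258*1e-3 / 1000
= 0.6192 mL

0.6192


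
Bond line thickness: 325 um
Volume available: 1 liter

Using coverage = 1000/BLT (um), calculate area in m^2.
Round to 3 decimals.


1 L = 1e6 mm^3, thickness = 325 um = 0.325 mm
Area = 1e6 / 0.325 mm^2 = (1e6 / 0.325) / 1e6 m^2 = 1000 / 325 m^2
= 3.077 m^2

3.077


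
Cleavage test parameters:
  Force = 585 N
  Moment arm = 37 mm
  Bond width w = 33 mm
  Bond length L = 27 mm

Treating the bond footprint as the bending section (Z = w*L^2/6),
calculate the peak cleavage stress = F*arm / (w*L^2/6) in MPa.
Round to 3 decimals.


M = 585 * 37 = 21645 N*mm
Z = 33 * 27^2 / 6 = 24057 / 6 mm^3
sigma = M / Z = 6 * 21645 / 24057 = 129870 / 24057
= 5.398 MPa

5.398


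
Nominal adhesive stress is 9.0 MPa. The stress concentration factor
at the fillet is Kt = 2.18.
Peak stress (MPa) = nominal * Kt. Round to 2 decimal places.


Peak = 9.0 * 2.18 = 19.62 MPa

19.62


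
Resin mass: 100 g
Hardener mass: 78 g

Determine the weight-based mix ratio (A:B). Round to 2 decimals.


Ratio = 100 / 78 = 1.28

1.28


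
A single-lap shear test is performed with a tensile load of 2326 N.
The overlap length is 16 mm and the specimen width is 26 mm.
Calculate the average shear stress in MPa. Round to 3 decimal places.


Shear stress = F / (overlap * width)
= 2326 / (16 * 26)
= 2326 / 416
= 5.591 MPa

5.591


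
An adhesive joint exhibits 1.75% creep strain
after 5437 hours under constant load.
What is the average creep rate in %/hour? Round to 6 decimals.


Creep rate = strain / time
= 1.75 / 5437
= 0.000322 %/h

0.000322


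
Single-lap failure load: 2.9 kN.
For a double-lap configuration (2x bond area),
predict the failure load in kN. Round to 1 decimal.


Failure load = 2.9 * 2 = 5.8 kN

5.8


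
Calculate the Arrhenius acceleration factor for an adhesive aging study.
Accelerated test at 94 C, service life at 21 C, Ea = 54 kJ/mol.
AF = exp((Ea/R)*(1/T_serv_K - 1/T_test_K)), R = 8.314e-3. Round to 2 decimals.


T_test = 367.15 K, T_serv = 294.15 K
Ea/R = 54 / 0.008314 = 6495.07
AF = exp(6495.07 * (1/294.15 - 1/367.15))
= 80.66

80.66


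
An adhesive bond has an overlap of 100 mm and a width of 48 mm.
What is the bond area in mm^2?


Bond area = overlap * width
= 100 * 48
= 4800 mm^2

4800


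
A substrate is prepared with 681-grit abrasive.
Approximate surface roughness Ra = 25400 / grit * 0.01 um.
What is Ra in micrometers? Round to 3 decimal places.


Ra = 25400 / 681 * 0.01 = 0.373 um

0.373


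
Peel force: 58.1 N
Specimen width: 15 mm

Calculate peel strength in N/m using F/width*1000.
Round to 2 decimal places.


Peel strength = 58.1 / 15 * 1000 = 3873.33 N/m

3873.33
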